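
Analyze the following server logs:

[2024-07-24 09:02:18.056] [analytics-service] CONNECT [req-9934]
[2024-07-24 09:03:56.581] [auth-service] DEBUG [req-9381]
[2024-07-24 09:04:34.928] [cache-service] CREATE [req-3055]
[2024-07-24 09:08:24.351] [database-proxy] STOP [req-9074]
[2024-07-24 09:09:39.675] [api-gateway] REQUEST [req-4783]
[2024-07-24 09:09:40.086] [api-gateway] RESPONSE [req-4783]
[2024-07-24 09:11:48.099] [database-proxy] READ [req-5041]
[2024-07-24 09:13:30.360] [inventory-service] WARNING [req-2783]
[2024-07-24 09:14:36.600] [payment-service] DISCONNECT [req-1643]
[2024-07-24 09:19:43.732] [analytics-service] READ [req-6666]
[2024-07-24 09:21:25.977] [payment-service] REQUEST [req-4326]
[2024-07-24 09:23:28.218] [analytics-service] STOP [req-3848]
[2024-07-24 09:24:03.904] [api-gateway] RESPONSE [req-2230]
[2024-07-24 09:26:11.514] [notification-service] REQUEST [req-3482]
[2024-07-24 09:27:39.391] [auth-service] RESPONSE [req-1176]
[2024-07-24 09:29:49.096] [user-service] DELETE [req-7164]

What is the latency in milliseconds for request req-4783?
411

To calculate latency:

1. Find REQUEST with id req-4783: 2024-07-24 09:09:39.675
2. Find RESPONSE with id req-4783: 2024-07-24 09:09:40.086
3. Latency: 2024-07-24 09:09:40.086 - 2024-07-24 09:09:39.675 = 411ms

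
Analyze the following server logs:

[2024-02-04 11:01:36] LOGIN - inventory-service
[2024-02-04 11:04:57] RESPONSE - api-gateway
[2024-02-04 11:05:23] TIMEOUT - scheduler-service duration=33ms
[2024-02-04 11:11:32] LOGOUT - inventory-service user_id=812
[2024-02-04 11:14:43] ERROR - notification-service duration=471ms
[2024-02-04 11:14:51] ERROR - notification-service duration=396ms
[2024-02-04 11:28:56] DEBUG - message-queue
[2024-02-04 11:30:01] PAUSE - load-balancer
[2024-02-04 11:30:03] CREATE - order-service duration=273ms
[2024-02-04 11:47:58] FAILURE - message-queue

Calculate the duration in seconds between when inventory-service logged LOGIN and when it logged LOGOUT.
596

To find the time between events:

1. Locate the first LOGIN event for inventory-service: 2024-02-04 11:01:36
2. Locate the first LOGOUT event for inventory-service: 2024-02-04 11:11:32
3. Calculate the difference: 2024-02-04 11:11:32 - 2024-02-04 11:01:36 = 596 seconds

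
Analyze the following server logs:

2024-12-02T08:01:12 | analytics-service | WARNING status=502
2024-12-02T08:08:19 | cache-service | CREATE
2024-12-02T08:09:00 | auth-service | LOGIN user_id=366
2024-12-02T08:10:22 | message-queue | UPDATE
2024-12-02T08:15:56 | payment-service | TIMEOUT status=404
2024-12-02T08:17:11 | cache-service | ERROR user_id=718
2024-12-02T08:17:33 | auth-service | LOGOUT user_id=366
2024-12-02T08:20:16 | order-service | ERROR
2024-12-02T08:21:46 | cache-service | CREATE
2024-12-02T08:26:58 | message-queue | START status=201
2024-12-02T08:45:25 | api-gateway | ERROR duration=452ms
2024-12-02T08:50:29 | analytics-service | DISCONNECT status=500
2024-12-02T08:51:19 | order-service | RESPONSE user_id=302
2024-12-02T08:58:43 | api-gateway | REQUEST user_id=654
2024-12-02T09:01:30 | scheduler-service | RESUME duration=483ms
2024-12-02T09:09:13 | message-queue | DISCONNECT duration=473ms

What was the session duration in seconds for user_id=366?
513

To calculate session duration:

1. Find LOGIN event for user_id=366: 2024-12-02T08:09:00
2. Find LOGOUT event for user_id=366: 2024-12-02T08:17:33
3. Session duration: 2024-12-02T08:17:33 - 2024-12-02T08:09:00 = 513 seconds (8 minutes)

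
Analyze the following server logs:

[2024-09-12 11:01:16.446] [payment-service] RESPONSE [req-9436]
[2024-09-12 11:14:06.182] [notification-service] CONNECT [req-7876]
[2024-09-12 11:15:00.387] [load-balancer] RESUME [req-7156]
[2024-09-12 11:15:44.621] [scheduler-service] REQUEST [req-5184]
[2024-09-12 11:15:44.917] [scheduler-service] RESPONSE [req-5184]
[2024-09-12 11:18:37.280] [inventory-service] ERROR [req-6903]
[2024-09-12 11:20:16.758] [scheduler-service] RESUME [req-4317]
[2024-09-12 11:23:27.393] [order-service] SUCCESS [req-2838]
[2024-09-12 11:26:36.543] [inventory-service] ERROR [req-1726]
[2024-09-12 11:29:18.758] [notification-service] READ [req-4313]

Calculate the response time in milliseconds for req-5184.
296

To calculate latency:

1. Find REQUEST with id req-5184: 2024-09-12 11:15:44.621
2. Find RESPONSE with id req-5184: 2024-09-12 11:15:44.917
3. Latency: 2024-09-12 11:15:44.917 - 2024-09-12 11:15:44.621 = 296ms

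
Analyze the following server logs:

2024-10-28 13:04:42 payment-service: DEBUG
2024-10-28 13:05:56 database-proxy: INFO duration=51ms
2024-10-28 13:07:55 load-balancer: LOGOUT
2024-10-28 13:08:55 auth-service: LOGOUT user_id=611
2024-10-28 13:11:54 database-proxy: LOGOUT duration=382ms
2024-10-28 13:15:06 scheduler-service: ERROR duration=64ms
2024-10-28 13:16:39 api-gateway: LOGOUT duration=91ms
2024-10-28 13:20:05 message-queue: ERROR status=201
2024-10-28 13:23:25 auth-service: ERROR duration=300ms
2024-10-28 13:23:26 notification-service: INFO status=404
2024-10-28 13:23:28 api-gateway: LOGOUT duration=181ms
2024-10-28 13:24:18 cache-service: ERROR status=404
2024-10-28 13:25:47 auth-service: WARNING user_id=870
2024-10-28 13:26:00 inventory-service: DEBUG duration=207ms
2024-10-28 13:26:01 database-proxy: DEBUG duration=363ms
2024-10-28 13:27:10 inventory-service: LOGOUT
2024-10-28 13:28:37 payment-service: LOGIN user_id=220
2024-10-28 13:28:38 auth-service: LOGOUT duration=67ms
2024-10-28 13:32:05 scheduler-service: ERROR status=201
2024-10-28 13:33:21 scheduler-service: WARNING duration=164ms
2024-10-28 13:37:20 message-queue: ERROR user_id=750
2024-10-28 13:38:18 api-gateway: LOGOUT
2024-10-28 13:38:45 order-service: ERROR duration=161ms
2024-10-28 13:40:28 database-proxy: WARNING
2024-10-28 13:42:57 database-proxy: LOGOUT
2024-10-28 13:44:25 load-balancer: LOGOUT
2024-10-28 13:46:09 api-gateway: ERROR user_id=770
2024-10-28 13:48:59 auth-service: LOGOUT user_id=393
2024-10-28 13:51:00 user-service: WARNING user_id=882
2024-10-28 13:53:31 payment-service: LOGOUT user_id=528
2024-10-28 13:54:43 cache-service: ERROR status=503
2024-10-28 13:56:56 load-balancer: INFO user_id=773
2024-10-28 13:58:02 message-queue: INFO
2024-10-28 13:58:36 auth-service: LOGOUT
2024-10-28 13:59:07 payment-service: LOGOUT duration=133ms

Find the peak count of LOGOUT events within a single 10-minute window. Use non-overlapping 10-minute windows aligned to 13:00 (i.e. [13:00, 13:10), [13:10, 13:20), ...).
3

To find the burst window:

1. Divide the log period into non-overlapping 10-minute windows starting at 13:00
2. Count LOGOUT events in each window
3. Find the window with maximum count
4. Maximum events in a window: 3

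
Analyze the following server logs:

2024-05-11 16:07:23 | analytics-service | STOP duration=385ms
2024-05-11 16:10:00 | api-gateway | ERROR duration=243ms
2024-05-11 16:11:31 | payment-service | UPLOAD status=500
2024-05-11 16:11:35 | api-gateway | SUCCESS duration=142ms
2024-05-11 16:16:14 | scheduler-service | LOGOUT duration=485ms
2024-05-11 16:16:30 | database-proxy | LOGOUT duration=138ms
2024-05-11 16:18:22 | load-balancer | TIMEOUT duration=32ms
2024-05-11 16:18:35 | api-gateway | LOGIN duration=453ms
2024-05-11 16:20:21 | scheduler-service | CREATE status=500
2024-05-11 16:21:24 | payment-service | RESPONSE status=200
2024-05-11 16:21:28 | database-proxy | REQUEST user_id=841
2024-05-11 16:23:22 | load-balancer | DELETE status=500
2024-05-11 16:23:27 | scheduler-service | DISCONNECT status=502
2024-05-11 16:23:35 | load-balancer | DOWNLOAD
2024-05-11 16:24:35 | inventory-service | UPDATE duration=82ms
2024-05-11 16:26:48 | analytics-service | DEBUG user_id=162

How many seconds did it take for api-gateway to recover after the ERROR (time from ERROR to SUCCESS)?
95

To calculate recovery time:

1. Find ERROR event for api-gateway: 2024-05-11 16:10:00
2. Find next SUCCESS event for api-gateway: 2024-05-11 16:11:35
3. Recovery time: 2024-05-11 16:11:35 - 2024-05-11 16:10:00 = 95 seconds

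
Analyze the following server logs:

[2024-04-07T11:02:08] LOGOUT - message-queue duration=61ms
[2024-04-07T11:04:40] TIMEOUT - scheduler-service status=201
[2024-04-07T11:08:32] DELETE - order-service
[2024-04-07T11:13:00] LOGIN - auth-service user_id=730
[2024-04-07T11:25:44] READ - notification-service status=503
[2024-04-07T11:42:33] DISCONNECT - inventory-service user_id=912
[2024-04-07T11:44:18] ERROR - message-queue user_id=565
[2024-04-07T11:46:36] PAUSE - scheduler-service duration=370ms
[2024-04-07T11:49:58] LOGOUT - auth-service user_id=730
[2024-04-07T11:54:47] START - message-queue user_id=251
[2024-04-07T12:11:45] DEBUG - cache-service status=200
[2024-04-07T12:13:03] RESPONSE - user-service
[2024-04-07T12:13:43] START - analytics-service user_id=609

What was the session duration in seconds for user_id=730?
2218

To calculate session duration:

1. Find LOGIN event for user_id=730: 2024-04-07T11:13:00
2. Find LOGOUT event for user_id=730: 2024-04-07T11:49:58
3. Session duration: 2024-04-07T11:49:58 - 2024-04-07T11:13:00 = 2218 seconds (36 minutes)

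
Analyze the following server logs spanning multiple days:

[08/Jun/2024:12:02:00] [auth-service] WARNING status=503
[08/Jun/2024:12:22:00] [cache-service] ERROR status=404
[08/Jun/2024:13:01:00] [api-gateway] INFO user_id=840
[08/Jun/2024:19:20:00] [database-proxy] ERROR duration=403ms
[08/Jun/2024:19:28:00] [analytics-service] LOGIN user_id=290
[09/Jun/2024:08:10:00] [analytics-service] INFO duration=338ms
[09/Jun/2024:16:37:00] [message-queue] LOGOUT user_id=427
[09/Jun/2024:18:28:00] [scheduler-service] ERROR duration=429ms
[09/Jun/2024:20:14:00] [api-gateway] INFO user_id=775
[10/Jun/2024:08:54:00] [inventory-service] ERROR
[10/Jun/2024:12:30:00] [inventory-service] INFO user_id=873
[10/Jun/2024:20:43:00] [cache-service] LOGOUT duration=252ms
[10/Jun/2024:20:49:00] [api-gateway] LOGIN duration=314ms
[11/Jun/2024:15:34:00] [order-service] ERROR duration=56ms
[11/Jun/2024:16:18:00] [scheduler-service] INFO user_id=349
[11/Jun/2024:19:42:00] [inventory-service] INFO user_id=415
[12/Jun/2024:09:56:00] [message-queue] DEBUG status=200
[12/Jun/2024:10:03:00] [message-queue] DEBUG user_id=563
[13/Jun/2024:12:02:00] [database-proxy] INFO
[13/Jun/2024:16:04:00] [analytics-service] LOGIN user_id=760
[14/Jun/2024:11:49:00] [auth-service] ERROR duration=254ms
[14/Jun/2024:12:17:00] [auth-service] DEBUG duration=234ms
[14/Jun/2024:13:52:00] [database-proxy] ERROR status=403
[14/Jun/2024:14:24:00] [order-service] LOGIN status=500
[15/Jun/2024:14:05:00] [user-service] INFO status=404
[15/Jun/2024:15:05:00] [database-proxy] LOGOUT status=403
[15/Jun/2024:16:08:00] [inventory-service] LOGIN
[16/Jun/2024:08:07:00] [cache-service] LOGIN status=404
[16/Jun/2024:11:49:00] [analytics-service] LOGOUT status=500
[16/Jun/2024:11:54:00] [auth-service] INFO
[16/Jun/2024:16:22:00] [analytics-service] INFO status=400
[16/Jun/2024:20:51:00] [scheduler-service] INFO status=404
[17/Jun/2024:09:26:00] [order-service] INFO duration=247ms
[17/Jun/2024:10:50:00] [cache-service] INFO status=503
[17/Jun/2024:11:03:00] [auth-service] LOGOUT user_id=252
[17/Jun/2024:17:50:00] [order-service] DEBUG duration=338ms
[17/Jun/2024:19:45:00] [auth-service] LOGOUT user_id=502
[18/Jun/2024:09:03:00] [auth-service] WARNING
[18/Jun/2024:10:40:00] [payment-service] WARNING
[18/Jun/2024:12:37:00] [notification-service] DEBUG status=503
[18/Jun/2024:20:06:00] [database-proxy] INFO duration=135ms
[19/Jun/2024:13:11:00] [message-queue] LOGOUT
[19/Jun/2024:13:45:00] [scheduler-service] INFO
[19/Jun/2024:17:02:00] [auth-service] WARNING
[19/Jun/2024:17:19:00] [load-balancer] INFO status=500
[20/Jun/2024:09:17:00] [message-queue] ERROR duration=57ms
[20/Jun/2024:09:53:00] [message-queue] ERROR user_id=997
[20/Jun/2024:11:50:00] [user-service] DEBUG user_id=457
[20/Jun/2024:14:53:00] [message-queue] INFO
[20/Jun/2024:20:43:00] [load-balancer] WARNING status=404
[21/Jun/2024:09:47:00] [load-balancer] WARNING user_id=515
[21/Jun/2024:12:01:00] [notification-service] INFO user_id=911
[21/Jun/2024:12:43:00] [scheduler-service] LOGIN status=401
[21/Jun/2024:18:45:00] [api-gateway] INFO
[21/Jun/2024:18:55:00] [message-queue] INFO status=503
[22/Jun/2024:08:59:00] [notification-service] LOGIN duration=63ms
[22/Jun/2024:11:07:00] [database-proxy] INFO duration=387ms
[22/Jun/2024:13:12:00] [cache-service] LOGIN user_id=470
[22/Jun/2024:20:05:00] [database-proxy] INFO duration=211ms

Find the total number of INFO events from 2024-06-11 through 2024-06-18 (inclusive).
10

To filter by date range:

1. Date range: 2024-06-11 through 2024-06-18, both dates inclusive
2. Filter for INFO events whose date falls in this range
3. Count matching events: 10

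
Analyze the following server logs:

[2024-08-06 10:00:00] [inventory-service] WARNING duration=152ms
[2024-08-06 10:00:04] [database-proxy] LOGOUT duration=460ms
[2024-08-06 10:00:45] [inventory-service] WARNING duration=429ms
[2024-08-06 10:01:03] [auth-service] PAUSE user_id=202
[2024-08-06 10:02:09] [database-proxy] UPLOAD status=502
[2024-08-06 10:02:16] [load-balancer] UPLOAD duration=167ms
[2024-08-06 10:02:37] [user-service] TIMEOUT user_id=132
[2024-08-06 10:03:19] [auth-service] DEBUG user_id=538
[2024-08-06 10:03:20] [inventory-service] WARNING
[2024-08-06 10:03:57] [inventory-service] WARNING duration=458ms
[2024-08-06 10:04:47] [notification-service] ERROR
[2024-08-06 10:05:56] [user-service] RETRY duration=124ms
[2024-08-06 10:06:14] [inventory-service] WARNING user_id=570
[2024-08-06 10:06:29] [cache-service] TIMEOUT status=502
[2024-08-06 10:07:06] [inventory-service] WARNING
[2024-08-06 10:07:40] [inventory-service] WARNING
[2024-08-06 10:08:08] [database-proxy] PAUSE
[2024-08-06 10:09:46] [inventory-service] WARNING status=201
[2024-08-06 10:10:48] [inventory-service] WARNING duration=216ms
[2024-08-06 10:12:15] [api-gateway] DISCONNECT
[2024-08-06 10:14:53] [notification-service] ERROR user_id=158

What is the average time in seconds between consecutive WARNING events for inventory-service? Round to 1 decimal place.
81.0

To calculate average interval:

1. Find all WARNING events for inventory-service in order
2. Calculate time gaps between consecutive events
3. Compute mean of gaps: 648 / 8 = 81.0 seconds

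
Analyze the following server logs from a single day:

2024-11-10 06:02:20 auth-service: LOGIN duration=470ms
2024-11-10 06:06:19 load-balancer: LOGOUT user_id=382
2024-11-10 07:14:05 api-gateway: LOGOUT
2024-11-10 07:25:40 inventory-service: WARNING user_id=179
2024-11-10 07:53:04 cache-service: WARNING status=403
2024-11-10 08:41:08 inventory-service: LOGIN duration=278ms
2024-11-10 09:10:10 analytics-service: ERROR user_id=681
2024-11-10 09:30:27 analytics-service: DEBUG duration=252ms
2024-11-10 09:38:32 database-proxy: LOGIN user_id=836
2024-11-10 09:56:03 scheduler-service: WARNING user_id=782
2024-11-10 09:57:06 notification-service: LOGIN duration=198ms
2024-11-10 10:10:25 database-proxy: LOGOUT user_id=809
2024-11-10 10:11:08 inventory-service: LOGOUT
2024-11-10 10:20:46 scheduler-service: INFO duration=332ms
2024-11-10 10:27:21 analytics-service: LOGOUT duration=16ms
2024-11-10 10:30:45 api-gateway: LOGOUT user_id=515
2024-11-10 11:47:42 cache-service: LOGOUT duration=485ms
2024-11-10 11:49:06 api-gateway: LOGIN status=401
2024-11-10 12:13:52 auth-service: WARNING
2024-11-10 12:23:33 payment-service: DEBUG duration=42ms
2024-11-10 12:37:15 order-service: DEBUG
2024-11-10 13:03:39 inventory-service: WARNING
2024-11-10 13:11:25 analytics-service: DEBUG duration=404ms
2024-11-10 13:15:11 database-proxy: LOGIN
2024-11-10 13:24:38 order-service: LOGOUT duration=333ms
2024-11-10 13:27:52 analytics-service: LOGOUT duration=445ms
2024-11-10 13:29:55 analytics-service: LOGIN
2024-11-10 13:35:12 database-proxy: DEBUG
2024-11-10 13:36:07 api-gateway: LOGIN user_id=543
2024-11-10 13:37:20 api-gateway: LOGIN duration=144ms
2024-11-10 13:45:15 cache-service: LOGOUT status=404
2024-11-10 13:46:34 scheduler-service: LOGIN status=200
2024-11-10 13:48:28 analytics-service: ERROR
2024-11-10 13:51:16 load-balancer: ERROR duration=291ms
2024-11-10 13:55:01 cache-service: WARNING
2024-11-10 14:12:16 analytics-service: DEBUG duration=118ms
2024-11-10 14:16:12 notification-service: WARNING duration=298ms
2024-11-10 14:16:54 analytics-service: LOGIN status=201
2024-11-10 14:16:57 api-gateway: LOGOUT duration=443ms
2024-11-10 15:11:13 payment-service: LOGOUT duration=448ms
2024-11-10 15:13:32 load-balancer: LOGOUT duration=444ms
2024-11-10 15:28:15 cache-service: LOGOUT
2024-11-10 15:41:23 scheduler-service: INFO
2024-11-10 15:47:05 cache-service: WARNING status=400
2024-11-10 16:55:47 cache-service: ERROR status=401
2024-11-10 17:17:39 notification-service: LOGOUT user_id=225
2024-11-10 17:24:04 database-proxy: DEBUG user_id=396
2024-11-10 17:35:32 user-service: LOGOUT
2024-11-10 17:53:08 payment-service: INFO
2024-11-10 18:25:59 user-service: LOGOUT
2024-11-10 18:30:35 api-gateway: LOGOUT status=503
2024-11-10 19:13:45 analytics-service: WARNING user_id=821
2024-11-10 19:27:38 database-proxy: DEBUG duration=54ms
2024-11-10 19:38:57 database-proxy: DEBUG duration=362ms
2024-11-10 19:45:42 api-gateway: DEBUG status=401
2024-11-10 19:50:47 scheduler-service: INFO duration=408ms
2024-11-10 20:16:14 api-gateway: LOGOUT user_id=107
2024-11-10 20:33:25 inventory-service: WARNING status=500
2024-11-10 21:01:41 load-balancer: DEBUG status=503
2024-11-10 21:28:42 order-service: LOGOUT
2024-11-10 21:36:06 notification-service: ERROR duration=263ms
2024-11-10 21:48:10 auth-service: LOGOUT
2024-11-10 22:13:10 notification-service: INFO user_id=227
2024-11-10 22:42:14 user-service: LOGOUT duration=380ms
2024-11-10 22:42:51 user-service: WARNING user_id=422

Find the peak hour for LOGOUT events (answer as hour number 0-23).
10

To find the peak hour:

1. Group all LOGOUT events by hour
2. Count events in each hour
3. Find hour with maximum count
4. Peak hour: 10 (with 4 events)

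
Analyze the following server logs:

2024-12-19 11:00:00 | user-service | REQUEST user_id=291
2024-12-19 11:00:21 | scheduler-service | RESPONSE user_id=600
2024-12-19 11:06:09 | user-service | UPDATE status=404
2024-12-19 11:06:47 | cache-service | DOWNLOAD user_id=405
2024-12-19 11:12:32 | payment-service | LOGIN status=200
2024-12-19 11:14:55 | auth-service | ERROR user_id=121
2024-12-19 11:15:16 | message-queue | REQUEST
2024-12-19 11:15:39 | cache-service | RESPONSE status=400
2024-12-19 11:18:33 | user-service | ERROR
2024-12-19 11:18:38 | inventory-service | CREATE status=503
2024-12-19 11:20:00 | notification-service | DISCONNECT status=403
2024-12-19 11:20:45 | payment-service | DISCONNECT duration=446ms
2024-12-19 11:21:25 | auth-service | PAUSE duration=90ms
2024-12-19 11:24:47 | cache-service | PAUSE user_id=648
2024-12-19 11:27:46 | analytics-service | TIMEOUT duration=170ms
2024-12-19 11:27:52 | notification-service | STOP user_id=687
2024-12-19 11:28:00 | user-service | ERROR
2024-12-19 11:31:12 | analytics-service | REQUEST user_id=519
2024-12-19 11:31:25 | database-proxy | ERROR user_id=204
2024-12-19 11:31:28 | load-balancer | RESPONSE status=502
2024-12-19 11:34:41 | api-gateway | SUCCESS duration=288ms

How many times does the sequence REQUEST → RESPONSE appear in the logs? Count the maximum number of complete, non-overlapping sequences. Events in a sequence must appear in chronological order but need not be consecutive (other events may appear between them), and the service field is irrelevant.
3

To count sequences:

1. Look for pattern: REQUEST → RESPONSE
2. Greedily scan the log in chronological order, matching each sequence element in turn (ignoring service)
3. Each time the full pattern completes, increment the count and restart matching from the next event
4. Complete non-overlapping sequences found: 3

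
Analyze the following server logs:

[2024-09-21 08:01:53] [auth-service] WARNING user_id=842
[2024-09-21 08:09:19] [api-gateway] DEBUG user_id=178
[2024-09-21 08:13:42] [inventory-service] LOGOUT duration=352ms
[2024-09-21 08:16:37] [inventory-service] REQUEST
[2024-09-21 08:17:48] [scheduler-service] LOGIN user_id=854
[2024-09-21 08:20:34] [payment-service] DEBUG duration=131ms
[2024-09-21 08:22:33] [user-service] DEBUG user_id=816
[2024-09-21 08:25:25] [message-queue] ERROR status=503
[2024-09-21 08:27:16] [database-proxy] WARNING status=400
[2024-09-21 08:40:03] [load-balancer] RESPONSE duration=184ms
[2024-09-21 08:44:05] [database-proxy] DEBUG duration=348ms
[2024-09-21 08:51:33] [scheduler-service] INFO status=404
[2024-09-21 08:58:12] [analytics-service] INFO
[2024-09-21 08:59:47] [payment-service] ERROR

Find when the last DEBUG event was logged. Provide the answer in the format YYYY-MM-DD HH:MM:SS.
2024-09-21 08:44:05

To find the last event:

1. Filter for all DEBUG events
2. Sort by timestamp
3. Select the last one
4. Timestamp: 2024-09-21 08:44:05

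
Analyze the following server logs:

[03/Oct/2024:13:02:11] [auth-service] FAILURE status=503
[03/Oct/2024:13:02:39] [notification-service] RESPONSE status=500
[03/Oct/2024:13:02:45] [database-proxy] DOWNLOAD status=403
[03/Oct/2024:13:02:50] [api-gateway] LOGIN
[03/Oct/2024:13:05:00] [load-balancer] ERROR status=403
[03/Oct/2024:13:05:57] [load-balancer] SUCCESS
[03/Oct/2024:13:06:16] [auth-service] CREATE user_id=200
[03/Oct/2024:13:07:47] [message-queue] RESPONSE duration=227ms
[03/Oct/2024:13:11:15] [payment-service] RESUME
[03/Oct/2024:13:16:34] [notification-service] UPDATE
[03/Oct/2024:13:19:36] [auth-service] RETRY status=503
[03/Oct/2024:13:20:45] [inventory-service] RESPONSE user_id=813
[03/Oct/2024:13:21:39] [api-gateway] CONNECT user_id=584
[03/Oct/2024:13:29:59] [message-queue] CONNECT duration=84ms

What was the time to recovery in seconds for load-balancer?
57

To calculate recovery time:

1. Find ERROR event for load-balancer: 03/Oct/2024:13:05:00
2. Find next SUCCESS event for load-balancer: 03/Oct/2024:13:05:57
3. Recovery time: 03/Oct/2024:13:05:57 - 03/Oct/2024:13:05:00 = 57 seconds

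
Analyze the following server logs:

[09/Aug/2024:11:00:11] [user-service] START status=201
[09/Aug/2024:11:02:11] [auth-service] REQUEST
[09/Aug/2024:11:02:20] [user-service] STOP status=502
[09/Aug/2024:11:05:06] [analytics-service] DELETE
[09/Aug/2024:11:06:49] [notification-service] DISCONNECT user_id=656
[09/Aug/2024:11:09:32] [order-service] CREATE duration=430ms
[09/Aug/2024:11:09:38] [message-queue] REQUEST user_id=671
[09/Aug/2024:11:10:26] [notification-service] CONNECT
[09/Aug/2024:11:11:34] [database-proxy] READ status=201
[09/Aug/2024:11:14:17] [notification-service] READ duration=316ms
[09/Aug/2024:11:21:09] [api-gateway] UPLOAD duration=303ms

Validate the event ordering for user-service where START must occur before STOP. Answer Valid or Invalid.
Valid

To validate ordering:

1. Required order: START → STOP
2. Rule: START must occur before STOP
3. Check actual order of events for user-service
4. Result: Valid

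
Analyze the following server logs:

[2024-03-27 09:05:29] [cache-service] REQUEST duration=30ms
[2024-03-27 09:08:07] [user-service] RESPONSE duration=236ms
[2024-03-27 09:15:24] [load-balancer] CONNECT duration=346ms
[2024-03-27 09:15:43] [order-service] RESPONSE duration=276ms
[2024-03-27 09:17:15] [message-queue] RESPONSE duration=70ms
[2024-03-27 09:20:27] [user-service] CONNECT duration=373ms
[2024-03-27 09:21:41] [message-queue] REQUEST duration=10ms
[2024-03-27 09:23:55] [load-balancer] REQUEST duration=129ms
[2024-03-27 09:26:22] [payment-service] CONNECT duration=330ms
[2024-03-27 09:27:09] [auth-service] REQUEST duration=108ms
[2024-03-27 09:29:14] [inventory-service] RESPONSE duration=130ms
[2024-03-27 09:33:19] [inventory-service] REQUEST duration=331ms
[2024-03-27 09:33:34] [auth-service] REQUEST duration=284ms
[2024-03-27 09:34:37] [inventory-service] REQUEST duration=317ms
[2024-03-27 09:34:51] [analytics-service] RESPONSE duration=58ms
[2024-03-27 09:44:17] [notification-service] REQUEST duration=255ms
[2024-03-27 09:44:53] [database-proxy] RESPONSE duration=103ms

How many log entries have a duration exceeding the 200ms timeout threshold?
9

To count timeouts:

1. Threshold: 200ms
2. Extract duration from each log entry
3. Count entries where duration > 200
4. Timeout count: 9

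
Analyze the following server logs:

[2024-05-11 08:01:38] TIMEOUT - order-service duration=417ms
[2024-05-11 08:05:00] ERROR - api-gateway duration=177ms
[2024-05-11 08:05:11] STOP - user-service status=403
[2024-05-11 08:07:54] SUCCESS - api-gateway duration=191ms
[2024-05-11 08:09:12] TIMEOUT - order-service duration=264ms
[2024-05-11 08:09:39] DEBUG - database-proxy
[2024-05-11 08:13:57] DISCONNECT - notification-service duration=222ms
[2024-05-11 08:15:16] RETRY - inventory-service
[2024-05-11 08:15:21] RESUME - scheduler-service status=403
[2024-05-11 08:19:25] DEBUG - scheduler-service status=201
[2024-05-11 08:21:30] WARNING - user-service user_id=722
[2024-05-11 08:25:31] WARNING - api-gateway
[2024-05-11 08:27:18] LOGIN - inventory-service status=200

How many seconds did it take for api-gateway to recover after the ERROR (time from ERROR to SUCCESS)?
174

To calculate recovery time:

1. Find ERROR event for api-gateway: 2024-05-11 08:05:00
2. Find next SUCCESS event for api-gateway: 2024-05-11 08:07:54
3. Recovery time: 2024-05-11 08:07:54 - 2024-05-11 08:05:00 = 174 seconds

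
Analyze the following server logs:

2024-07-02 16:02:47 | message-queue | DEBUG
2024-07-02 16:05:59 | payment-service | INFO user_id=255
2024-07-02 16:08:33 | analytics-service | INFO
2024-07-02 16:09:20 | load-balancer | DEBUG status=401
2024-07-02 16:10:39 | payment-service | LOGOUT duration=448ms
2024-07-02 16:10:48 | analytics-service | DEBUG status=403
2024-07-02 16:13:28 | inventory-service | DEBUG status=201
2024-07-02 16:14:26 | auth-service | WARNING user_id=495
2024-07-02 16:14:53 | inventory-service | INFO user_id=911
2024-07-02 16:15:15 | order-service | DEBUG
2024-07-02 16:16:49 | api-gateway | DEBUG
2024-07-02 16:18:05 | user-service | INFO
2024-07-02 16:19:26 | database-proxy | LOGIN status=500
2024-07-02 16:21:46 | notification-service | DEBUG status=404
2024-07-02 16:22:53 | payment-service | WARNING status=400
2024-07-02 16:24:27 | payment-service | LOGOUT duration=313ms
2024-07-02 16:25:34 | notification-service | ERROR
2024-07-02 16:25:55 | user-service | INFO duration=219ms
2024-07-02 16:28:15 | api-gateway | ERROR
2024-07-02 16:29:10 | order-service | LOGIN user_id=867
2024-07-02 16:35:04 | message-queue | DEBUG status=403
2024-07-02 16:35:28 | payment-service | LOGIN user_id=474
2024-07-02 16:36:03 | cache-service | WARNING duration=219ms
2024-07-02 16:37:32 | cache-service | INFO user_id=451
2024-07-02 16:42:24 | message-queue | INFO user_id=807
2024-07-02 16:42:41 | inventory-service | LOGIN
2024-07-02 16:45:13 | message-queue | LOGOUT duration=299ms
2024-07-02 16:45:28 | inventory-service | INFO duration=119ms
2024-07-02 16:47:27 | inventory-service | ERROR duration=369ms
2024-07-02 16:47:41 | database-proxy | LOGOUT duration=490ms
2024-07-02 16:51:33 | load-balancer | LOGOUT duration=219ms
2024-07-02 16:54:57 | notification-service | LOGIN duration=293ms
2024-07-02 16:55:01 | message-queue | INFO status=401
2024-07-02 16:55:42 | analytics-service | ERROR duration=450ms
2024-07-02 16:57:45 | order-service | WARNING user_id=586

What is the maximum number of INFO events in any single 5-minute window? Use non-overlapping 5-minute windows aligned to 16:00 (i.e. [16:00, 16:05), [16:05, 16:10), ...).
2

To find the burst window:

1. Divide the log period into non-overlapping 5-minute windows starting at 16:00
2. Count INFO events in each window
3. Find the window with maximum count
4. Maximum events in a window: 2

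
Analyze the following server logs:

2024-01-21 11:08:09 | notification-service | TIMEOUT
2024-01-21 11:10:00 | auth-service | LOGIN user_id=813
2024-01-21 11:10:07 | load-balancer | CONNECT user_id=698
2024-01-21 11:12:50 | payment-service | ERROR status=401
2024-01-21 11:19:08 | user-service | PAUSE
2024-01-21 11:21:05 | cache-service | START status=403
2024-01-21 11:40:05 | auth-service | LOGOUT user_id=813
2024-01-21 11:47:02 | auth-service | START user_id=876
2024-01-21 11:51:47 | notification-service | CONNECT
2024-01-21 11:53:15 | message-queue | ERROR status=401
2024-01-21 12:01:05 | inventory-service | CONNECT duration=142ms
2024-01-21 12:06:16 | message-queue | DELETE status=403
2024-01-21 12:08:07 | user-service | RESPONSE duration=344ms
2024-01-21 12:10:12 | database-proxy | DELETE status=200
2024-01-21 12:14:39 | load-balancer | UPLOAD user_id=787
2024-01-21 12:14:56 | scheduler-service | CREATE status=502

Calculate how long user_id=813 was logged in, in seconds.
1805

To calculate session duration:

1. Find LOGIN event for user_id=813: 2024-01-21 11:10:00
2. Find LOGOUT event for user_id=813: 2024-01-21 11:40:05
3. Session duration: 2024-01-21 11:40:05 - 2024-01-21 11:10:00 = 1805 seconds (30 minutes)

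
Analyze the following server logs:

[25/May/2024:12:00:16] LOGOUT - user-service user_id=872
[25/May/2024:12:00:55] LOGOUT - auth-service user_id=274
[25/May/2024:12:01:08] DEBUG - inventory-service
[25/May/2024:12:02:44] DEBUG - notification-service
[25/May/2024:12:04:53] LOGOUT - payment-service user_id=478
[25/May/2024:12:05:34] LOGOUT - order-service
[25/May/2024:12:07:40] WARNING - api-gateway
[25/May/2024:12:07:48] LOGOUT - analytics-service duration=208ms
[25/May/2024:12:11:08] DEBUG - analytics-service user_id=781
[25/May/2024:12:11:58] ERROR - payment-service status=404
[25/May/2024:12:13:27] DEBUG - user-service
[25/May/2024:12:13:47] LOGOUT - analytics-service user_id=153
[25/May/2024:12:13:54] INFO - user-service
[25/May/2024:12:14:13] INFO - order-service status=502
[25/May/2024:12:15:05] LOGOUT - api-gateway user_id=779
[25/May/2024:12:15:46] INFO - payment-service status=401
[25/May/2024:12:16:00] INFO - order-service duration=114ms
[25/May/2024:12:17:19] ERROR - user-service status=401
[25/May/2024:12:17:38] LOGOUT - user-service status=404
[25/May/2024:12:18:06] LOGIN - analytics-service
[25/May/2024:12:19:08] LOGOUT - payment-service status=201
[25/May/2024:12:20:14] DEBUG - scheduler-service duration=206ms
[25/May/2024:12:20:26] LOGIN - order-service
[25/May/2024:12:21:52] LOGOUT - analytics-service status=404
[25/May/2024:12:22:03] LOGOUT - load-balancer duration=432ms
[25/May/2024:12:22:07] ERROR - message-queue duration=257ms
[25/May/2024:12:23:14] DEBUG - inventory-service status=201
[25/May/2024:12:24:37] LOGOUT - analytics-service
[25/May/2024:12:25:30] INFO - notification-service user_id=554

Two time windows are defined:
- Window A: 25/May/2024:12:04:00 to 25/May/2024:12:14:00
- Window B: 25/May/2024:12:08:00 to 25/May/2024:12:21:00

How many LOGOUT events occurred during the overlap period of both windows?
1

To find overlap events:

1. Window A: 25/May/2024:12:04:00 to 25/May/2024:12:14:00
2. Window B: 25/May/2024:12:08:00 to 25/May/2024:12:21:00
3. Overlap period: 25/May/2024:12:08:00 to 25/May/2024:12:14:00
4. Count LOGOUT events in overlap: 1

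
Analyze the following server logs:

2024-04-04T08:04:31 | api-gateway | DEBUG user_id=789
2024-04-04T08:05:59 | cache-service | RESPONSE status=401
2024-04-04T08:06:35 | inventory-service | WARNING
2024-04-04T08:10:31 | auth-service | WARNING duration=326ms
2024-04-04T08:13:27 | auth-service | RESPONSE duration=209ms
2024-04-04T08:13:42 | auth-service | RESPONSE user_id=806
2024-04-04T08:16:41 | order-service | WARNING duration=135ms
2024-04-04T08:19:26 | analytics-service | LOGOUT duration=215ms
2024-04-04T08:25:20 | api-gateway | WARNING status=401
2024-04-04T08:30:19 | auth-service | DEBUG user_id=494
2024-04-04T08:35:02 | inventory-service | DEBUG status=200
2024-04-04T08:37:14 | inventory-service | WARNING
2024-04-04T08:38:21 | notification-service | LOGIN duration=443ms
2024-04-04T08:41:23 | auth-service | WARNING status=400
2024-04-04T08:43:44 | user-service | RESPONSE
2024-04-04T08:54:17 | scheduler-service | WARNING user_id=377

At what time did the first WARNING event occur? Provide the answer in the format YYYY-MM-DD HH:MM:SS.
2024-04-04 08:06:35

To find the first event:

1. Filter for all WARNING events
2. Sort by timestamp
3. Select the first one
4. Timestamp: 2024-04-04 08:06:35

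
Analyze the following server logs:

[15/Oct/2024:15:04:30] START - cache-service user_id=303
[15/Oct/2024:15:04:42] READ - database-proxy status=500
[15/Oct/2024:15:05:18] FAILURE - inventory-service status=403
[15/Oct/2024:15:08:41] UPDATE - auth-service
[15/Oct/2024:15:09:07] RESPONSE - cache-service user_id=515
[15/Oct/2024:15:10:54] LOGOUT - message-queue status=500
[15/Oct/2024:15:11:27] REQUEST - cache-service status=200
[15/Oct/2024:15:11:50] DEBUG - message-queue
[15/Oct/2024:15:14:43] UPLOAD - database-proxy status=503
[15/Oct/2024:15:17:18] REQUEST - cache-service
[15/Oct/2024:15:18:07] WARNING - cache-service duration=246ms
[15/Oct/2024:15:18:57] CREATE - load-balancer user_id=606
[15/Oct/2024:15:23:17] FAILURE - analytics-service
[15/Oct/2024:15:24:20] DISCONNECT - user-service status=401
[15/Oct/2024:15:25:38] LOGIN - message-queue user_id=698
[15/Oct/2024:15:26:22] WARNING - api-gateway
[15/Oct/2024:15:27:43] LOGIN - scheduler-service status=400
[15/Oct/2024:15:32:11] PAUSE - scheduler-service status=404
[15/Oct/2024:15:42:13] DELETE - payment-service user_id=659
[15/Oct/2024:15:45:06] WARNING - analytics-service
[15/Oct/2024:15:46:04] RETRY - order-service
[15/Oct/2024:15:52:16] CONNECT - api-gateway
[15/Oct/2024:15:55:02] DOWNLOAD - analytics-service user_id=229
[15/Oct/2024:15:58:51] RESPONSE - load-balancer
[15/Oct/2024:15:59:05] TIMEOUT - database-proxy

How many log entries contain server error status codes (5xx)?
3

To find matching entries:

1. Pattern to match: server error status codes (5xx)
2. Scan each log entry for the pattern
3. Count matches: 3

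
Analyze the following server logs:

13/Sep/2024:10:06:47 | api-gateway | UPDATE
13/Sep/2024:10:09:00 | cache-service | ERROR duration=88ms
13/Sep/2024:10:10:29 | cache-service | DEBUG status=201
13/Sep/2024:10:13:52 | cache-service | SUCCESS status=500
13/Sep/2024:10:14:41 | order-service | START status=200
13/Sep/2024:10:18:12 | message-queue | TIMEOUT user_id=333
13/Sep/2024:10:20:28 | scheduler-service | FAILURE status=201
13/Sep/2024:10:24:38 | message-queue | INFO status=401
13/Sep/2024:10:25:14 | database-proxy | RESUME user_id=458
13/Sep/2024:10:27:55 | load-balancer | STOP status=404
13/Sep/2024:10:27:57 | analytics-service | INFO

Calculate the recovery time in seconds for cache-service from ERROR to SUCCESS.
292

To calculate recovery time:

1. Find ERROR event for cache-service: 13/Sep/2024:10:09:00
2. Find next SUCCESS event for cache-service: 13/Sep/2024:10:13:52
3. Recovery time: 13/Sep/2024:10:13:52 - 13/Sep/2024:10:09:00 = 292 seconds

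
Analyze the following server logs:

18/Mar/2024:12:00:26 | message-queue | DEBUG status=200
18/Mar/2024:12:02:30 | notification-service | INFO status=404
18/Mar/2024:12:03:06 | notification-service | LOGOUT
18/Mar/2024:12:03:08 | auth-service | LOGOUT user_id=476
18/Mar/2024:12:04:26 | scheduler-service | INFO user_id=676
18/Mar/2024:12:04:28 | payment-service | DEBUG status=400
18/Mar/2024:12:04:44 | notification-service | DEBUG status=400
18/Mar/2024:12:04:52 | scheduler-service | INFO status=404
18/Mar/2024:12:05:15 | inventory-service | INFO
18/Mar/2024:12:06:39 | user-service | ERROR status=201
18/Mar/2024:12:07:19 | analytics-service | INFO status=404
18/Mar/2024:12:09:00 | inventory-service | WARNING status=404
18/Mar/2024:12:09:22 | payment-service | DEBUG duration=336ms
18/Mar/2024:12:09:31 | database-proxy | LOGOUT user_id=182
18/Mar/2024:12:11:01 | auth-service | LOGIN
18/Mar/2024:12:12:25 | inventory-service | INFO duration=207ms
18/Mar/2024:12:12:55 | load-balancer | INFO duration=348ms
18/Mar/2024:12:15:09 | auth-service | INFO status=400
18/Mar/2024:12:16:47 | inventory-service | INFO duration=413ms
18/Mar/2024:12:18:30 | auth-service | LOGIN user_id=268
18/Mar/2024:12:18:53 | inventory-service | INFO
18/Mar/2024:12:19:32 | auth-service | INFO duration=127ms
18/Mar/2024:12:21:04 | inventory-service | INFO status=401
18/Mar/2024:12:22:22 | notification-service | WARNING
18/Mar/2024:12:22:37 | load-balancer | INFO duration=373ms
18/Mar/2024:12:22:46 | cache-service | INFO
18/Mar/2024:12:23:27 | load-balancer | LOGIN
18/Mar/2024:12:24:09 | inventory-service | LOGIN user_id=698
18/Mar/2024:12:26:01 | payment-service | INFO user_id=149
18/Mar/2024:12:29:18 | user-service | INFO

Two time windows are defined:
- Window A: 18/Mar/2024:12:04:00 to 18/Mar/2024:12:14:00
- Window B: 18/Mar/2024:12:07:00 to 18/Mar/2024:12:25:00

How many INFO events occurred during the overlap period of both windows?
3

To find overlap events:

1. Window A: 18/Mar/2024:12:04:00 to 18/Mar/2024:12:14:00
2. Window B: 18/Mar/2024:12:07:00 to 18/Mar/2024:12:25:00
3. Overlap period: 18/Mar/2024:12:07:00 to 18/Mar/2024:12:14:00
4. Count INFO events in overlap: 3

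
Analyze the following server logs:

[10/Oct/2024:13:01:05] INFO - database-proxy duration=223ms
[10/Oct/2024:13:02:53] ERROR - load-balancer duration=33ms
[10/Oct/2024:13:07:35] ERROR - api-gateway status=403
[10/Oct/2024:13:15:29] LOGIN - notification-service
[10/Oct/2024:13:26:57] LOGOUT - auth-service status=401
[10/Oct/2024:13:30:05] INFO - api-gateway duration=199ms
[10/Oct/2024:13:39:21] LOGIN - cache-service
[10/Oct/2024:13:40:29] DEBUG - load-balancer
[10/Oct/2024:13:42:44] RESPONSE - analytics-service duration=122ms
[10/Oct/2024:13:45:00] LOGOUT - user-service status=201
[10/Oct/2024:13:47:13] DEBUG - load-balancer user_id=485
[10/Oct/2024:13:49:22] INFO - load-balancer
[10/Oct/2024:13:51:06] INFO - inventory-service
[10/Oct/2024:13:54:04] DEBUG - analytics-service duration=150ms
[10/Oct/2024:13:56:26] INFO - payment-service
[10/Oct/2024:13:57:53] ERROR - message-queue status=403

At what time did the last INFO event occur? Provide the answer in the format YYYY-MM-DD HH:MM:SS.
2024-10-10 13:56:26

To find the last event:

1. Filter for all INFO events
2. Sort by timestamp
3. Select the last one
4. Timestamp: 2024-10-10 13:56:26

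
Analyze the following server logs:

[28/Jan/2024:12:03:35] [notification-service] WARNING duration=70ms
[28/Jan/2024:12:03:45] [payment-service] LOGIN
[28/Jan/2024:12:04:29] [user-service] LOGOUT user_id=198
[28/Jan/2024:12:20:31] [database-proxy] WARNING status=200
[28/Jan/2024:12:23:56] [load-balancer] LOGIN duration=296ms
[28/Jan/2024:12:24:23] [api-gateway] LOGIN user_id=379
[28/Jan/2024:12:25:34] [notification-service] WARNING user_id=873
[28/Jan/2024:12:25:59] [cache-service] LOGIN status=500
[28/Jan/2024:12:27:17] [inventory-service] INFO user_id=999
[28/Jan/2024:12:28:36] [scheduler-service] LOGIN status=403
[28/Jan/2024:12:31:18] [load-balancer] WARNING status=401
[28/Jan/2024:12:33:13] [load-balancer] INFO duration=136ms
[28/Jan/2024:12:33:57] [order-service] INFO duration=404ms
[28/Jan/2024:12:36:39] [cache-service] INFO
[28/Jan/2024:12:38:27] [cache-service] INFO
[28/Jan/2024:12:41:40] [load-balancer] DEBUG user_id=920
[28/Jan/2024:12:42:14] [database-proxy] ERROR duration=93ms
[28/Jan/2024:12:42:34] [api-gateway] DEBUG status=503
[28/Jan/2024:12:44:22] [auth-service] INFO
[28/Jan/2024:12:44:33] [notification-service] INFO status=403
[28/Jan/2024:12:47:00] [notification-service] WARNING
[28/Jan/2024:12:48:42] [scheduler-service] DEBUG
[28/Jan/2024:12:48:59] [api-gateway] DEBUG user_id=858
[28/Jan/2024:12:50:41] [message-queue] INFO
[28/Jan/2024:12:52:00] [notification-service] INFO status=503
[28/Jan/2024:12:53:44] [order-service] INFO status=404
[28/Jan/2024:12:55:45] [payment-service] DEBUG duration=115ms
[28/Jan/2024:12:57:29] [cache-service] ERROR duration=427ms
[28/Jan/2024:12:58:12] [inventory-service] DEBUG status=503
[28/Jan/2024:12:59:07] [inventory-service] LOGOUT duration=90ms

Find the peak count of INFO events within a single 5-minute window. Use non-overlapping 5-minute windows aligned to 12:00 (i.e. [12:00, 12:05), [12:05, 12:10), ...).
3

To find the burst window:

1. Divide the log period into non-overlapping 5-minute windows starting at 12:00
2. Count INFO events in each window
3. Find the window with maximum count
4. Maximum events in a window: 3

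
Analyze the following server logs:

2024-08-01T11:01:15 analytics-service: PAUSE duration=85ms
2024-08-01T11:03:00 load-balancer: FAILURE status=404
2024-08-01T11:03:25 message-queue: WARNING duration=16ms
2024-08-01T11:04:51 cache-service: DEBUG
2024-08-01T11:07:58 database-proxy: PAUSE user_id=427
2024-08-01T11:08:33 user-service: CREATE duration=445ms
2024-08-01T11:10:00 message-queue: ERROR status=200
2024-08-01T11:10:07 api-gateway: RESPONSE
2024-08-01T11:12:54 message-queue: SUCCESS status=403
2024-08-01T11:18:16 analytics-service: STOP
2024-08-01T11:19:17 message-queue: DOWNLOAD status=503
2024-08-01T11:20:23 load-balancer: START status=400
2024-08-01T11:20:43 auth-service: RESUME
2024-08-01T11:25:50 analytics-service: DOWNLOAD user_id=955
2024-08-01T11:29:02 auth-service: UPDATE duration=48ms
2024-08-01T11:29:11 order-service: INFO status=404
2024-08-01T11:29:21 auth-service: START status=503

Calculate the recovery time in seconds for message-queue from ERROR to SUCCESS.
174

To calculate recovery time:

1. Find ERROR event for message-queue: 2024-08-01T11:10:00
2. Find next SUCCESS event for message-queue: 2024-08-01T11:12:54
3. Recovery time: 2024-08-01T11:12:54 - 2024-08-01T11:10:00 = 174 seconds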